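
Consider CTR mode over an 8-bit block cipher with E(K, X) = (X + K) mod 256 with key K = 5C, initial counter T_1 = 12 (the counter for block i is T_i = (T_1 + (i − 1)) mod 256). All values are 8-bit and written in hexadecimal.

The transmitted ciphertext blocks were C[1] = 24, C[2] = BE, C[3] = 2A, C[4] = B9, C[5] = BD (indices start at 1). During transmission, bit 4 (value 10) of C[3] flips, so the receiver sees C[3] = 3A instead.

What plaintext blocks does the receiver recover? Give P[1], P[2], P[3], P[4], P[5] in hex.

CTR decryption: S_i = E(K, T_i) where T_i is the counter for block i; P_i = C_i ⊕ S_i.
Only C[3] changed, to 3A. In CTR, a change in C_i flips the same bit in P_i only; the keystream is unaffected. Decrypting the received ciphertext:
P[1]: T = 12, S = E(K, T) = 6E; 24 ⊕ 6E = 4A.
P[2]: T = 13, S = E(K, T) = 6F; BE ⊕ 6F = D1.
P[3]: T = 14, S = E(K, T) = 70; 3A ⊕ 70 = 4A.
P[4]: T = 15, S = E(K, T) = 71; B9 ⊕ 71 = C8.
P[5]: T = 16, S = E(K, T) = 72; BD ⊕ 72 = CF.
Blocks that differ from the original plaintext: P[3].

P[1] = 4A, P[2] = D1, P[3] = 4A, P[4] = C8, P[5] = CF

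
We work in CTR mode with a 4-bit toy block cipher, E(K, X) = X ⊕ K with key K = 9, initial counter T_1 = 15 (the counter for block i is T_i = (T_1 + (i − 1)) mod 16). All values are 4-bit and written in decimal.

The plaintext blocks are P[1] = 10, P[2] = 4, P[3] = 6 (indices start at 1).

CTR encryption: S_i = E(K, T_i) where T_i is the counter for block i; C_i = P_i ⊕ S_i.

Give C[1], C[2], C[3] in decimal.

C[1]: T = 15, S = E(K, T) = 6; 10 ⊕ 6 = 12.
C[2]: T = 0, S = E(K, T) = 9; 4 ⊕ 9 = 13.
C[3]: T = 1, S = E(K, T) = 8; 6 ⊕ 8 = 14.

C[1] = 12, C[2] = 13, C[3] = 14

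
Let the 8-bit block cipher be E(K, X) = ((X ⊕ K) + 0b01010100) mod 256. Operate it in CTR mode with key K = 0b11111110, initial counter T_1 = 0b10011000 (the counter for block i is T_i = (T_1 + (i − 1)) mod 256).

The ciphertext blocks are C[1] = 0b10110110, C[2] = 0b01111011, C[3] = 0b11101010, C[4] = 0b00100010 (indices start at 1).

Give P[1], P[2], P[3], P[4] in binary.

P[1] = 0b00001100, P[2] = 0b11000000, P[3] = 0b01010010, P[4] = 0b10011011

CTR decryption: S_i = E(K, T_i) where T_i is the counter for block i; P_i = C_i ⊕ S_i.
P[1]: T = 0b10011000, S = E(K, T) = 0b10111010; 0b10110110 ⊕ 0b10111010 = 0b00001100.
P[2]: T = 0b10011001, S = E(K, T) = 0b10111011; 0b01111011 ⊕ 0b10111011 = 0b11000000.
P[3]: T = 0b10011010, S = E(K, T) = 0b10111000; 0b11101010 ⊕ 0b10111000 = 0b01010010.
P[4]: T = 0b10011011, S = E(K, T) = 0b10111001; 0b00100010 ⊕ 0b10111001 = 0b10011011.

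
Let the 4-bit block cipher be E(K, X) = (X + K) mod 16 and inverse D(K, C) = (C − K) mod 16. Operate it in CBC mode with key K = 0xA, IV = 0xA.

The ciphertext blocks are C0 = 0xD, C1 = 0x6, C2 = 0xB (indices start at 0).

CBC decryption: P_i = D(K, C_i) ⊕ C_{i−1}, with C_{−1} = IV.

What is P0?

P0 = 0x9

P0: D(K, 0xD) = 0x3; 0x3 ⊕ 0xA = 0x9.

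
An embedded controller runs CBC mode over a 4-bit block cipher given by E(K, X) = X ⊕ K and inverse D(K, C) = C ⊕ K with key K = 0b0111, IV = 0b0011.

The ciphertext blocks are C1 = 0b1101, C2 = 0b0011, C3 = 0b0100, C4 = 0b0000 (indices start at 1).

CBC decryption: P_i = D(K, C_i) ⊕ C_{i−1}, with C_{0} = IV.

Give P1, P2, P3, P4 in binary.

P1 = 0b1001, P2 = 0b1001, P3 = 0b0000, P4 = 0b0011

P1: D(K, 0b1101) = 0b1010; 0b1010 ⊕ 0b0011 = 0b1001.
P2: D(K, 0b0011) = 0b0100; 0b0100 ⊕ 0b1101 = 0b1001.
P3: D(K, 0b0100) = 0b0011; 0b0011 ⊕ 0b0011 = 0b0000.
P4: D(K, 0b0000) = 0b0111; 0b0111 ⊕ 0b0100 = 0b0011.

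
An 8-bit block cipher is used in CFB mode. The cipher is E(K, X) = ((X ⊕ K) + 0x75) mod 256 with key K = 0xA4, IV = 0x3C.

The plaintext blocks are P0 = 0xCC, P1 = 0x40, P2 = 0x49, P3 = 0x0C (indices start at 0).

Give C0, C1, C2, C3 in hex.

C0 = 0xC1, C1 = 0x9A, C2 = 0xFA, C3 = 0xDF

CFB encryption: C_i = P_i ⊕ E(K, C_{i−1}), with C_{−1} = IV.
C0: E(K, 0x3C) = 0x0D; 0xCC ⊕ 0x0D = 0xC1.
C1: E(K, 0xC1) = 0xDA; 0x40 ⊕ 0xDA = 0x9A.
C2: E(K, 0x9A) = 0xB3; 0x49 ⊕ 0xB3 = 0xFA.
C3: E(K, 0xFA) = 0xD3; 0x0C ⊕ 0xD3 = 0xDF.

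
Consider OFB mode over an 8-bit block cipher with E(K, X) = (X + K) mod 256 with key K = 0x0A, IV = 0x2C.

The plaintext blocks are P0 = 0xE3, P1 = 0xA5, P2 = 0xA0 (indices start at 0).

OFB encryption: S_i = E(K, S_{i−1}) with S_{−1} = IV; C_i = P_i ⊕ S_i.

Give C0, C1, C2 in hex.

C0: S = E(K, 0x2C) = 0x36; 0xE3 ⊕ 0x36 = 0xD5.
C1: S = E(K, 0x36) = 0x40; 0xA5 ⊕ 0x40 = 0xE5.
C2: S = E(K, 0x40) = 0x4A; 0xA0 ⊕ 0x4A = 0xEA.

C0 = 0xD5, C1 = 0xE5, C2 = 0xEA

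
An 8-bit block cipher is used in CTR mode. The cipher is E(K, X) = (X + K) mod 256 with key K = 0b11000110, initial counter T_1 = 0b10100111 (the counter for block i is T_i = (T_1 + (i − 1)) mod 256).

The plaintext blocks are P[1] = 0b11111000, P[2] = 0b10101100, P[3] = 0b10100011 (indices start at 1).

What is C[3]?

CTR encryption: S_i = E(K, T_i) where T_i is the counter for block i; C_i = P_i ⊕ S_i.
C[1]: T = 0b10100111, S = E(K, T) = 0b01101101; 0b11111000 ⊕ 0b01101101 = 0b10010101.
C[2]: T = 0b10101000, S = E(K, T) = 0b01101110; 0b10101100 ⊕ 0b01101110 = 0b11000010.
C[3]: T = 0b10101001, S = E(K, T) = 0b01101111; 0b10100011 ⊕ 0b01101111 = 0b11001100.

C[3] = 0b11001100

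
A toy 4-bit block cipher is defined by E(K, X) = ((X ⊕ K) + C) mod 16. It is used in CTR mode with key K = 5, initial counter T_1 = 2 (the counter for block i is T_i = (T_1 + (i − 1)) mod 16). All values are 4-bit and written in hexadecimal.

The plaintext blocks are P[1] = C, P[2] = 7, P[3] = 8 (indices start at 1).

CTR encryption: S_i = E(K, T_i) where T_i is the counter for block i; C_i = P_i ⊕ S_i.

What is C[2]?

C[2] = 5

C[1]: T = 2, S = E(K, T) = 3; C ⊕ 3 = F.
C[2]: T = 3, S = E(K, T) = 2; 7 ⊕ 2 = 5.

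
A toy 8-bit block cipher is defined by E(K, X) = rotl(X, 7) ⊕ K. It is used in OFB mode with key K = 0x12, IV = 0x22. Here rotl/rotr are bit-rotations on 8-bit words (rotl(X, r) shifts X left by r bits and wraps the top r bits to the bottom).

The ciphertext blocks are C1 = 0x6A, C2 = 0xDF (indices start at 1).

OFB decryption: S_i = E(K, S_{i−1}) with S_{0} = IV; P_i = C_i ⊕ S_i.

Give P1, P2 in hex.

P1: S = E(K, 0x22) = 0x03; 0x6A ⊕ 0x03 = 0x69.
P2: S = E(K, 0x03) = 0x93; 0xDF ⊕ 0x93 = 0x4C.

P1 = 0x69, P2 = 0x4C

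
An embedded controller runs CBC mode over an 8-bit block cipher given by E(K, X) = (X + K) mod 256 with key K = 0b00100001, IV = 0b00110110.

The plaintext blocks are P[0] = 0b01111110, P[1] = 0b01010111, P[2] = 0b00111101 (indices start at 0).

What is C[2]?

CBC encryption: C_i = E(K, P_i ⊕ C_{i−1}), with C_{−1} = IV.
C[0]: P[0] ⊕ 0b00110110 = 0b01001000; E(K, 0b01001000) = 0b01101001.
C[1]: P[1] ⊕ 0b01101001 = 0b00111110; E(K, 0b00111110) = 0b01011111.
C[2]: P[2] ⊕ 0b01011111 = 0b01100010; E(K, 0b01100010) = 0b10000011.

C[2] = 0b10000011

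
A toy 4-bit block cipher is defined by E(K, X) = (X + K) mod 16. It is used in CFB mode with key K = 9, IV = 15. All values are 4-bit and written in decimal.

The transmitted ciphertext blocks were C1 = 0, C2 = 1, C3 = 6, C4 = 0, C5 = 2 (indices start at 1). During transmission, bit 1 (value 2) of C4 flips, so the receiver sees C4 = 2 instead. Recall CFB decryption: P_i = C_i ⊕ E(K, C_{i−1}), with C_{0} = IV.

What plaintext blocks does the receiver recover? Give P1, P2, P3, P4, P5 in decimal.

P1 = 8, P2 = 8, P3 = 12, P4 = 13, P5 = 9

Only C4 changed, to 2. In CFB, a change in C_i flips the same bit in P_i and garbles P_{i+1}. Decrypting the received ciphertext:
P1: E(K, 15) = 8; 0 ⊕ 8 = 8.
P2: E(K, 0) = 9; 1 ⊕ 9 = 8.
P3: E(K, 1) = 10; 6 ⊕ 10 = 12.
P4: E(K, 6) = 15; 2 ⊕ 15 = 13.
P5: E(K, 2) = 11; 2 ⊕ 11 = 9.
Blocks that differ from the original plaintext: P4, P5.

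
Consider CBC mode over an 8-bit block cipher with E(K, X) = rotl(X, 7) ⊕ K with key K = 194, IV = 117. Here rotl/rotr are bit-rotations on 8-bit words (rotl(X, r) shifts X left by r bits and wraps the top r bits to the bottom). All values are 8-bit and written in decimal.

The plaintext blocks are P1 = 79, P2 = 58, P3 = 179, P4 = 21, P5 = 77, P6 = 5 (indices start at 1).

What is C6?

C6 = 0

CBC encryption: C_i = E(K, P_i ⊕ C_{i−1}), with C_{0} = IV.
C1: P1 ⊕ 117 = 58; E(K, 58) = 223.
C2: P2 ⊕ 223 = 229; E(K, 229) = 48.
C3: P3 ⊕ 48 = 131; E(K, 131) = 3.
C4: P4 ⊕ 3 = 22; E(K, 22) = 201.
C5: P5 ⊕ 201 = 132; E(K, 132) = 128.
C6: P6 ⊕ 128 = 133; E(K, 133) = 0.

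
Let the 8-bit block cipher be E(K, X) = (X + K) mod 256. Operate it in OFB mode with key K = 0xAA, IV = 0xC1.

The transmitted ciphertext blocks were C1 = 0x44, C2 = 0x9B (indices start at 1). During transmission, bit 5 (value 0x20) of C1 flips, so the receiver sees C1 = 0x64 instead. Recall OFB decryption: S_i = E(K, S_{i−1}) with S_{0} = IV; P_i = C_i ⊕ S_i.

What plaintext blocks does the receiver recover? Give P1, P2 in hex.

Only C1 changed, to 0x64. In OFB, a change in C_i flips the same bit in P_i only; the keystream is unaffected. Decrypting the received ciphertext:
P1: S = E(K, 0xC1) = 0x6B; 0x64 ⊕ 0x6B = 0x0F.
P2: S = E(K, 0x6B) = 0x15; 0x9B ⊕ 0x15 = 0x8E.
Blocks that differ from the original plaintext: P1.

P1 = 0x0F, P2 = 0x8E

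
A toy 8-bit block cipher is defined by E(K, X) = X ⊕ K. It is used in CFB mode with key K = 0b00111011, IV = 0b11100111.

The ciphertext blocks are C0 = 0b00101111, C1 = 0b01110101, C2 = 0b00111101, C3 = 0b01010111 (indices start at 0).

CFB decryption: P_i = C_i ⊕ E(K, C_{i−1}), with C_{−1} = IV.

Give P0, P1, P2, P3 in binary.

P0 = 0b11110011, P1 = 0b01100001, P2 = 0b01110011, P3 = 0b01010001

P0: E(K, 0b11100111) = 0b11011100; 0b00101111 ⊕ 0b11011100 = 0b11110011.
P1: E(K, 0b00101111) = 0b00010100; 0b01110101 ⊕ 0b00010100 = 0b01100001.
P2: E(K, 0b01110101) = 0b01001110; 0b00111101 ⊕ 0b01001110 = 0b01110011.
P3: E(K, 0b00111101) = 0b00000110; 0b01010111 ⊕ 0b00000110 = 0b01010001.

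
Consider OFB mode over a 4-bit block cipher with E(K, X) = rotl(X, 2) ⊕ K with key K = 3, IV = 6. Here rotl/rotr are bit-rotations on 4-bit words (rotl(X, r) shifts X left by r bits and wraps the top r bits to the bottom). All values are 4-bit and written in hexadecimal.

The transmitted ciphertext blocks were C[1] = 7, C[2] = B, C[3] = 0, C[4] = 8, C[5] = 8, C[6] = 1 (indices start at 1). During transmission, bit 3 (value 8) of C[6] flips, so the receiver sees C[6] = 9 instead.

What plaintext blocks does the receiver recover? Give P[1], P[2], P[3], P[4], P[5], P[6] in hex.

P[1] = D, P[2] = 2, P[3] = 5, P[4] = E, P[5] = 2, P[6] = 0

OFB decryption: S_i = E(K, S_{i−1}) with S_{0} = IV; P_i = C_i ⊕ S_i.
Only C[6] changed, to 9. In OFB, a change in C_i flips the same bit in P_i only; the keystream is unaffected. Decrypting the received ciphertext:
P[1]: S = E(K, 6) = A; 7 ⊕ A = D.
P[2]: S = E(K, A) = 9; B ⊕ 9 = 2.
P[3]: S = E(K, 9) = 5; 0 ⊕ 5 = 5.
P[4]: S = E(K, 5) = 6; 8 ⊕ 6 = E.
P[5]: S = E(K, 6) = A; 8 ⊕ A = 2.
P[6]: S = E(K, A) = 9; 9 ⊕ 9 = 0.
Blocks that differ from the original plaintext: P[6].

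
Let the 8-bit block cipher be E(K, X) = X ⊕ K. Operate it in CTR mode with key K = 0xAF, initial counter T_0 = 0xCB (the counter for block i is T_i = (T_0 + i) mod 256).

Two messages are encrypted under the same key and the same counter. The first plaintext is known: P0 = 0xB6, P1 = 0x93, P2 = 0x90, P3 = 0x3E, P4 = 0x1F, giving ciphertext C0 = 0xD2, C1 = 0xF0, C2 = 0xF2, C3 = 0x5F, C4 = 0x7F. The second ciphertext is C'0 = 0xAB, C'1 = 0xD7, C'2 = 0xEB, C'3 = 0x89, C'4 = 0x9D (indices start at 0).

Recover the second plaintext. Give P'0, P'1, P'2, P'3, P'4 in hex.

In CTR with a reused counter, both messages share the same keystream S_i, so C_i ⊕ C'_i = P_i ⊕ P'_i and thus P'_i = P_i ⊕ C_i ⊕ C'_i.
P'0: 0xB6 ⊕ 0xD2 ⊕ 0xAB = 0xCF.
P'1: 0x93 ⊕ 0xF0 ⊕ 0xD7 = 0xB4.
P'2: 0x90 ⊕ 0xF2 ⊕ 0xEB = 0x89.
P'3: 0x3E ⊕ 0x5F ⊕ 0x89 = 0xE8.
P'4: 0x1F ⊕ 0x7F ⊕ 0x9D = 0xFD.

P'0 = 0xCF, P'1 = 0xB4, P'2 = 0x89, P'3 = 0xE8, P'4 = 0xFD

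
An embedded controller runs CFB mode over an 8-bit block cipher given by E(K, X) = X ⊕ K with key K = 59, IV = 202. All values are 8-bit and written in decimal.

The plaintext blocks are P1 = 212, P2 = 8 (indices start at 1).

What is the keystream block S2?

30

CFB encryption: C_i = P_i ⊕ E(K, C_{i−1}), with C_{0} = IV.
C1: E(K, 202) = 241; 212 ⊕ 241 = 37.
C2: E(K, 37) = 30; 8 ⊕ 30 = 22.
So S2 = 30.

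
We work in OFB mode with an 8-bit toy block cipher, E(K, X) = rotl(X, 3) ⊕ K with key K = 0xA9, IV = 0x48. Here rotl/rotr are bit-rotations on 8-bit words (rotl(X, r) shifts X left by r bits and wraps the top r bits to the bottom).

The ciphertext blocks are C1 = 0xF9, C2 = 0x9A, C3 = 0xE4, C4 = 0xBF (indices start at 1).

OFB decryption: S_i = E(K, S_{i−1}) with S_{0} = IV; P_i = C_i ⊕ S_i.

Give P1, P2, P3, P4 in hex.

P1 = 0x12, P2 = 0x6C, P3 = 0xFA, P4 = 0xE6

P1: S = E(K, 0x48) = 0xEB; 0xF9 ⊕ 0xEB = 0x12.
P2: S = E(K, 0xEB) = 0xF6; 0x9A ⊕ 0xF6 = 0x6C.
P3: S = E(K, 0xF6) = 0x1E; 0xE4 ⊕ 0x1E = 0xFA.
P4: S = E(K, 0x1E) = 0x59; 0xBF ⊕ 0x59 = 0xE6.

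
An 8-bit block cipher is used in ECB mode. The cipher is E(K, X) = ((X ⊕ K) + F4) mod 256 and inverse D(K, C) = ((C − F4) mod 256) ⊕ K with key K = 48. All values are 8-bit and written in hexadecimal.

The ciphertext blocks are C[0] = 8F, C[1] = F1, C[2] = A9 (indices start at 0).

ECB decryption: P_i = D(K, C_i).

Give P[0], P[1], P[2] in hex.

P[0]: D(K, 8F) = D3.
P[1]: D(K, F1) = B5.
P[2]: D(K, A9) = FD.

P[0] = D3, P[1] = B5, P[2] = FD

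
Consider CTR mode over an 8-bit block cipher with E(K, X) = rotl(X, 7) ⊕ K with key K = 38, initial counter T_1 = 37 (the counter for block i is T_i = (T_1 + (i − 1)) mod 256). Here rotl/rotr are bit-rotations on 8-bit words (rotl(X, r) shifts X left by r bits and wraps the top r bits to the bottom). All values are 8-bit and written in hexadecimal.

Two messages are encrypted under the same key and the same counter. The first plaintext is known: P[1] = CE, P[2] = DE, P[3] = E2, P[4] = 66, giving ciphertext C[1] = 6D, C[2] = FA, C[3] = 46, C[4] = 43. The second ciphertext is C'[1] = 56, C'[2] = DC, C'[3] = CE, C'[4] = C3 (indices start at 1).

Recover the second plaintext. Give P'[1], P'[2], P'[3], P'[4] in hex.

P'[1] = F5, P'[2] = F8, P'[3] = 6A, P'[4] = E6

In CTR with a reused counter, both messages share the same keystream S_i, so C_i ⊕ C'_i = P_i ⊕ P'_i and thus P'_i = P_i ⊕ C_i ⊕ C'_i.
P'[1]: CE ⊕ 6D ⊕ 56 = F5.
P'[2]: DE ⊕ FA ⊕ DC = F8.
P'[3]: E2 ⊕ 46 ⊕ CE = 6A.
P'[4]: 66 ⊕ 43 ⊕ C3 = E6.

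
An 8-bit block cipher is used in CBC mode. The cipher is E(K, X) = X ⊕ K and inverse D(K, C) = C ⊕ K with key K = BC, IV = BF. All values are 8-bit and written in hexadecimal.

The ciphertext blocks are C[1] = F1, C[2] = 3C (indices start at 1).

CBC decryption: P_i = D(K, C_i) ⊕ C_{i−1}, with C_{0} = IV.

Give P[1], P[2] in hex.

P[1]: D(K, F1) = 4D; 4D ⊕ BF = F2.
P[2]: D(K, 3C) = 80; 80 ⊕ F1 = 71.

P[1] = F2, P[2] = 71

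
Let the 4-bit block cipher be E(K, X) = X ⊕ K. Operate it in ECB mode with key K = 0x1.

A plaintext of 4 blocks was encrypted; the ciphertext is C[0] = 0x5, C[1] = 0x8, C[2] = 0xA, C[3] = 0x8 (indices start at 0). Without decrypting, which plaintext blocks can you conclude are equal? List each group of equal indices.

ECB encrypts each block independently with the same key, so equal ciphertext blocks imply equal plaintext blocks.
C[1] = C[3] = 0x8, so P[1] = P[3].

P[1] = P[3]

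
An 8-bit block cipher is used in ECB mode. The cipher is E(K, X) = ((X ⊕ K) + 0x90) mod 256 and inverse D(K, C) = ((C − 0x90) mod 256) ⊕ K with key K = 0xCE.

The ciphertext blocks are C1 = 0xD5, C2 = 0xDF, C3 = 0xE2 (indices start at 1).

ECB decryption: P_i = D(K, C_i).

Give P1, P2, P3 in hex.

P1 = 0x8B, P2 = 0x81, P3 = 0x9C

P1: D(K, 0xD5) = 0x8B.
P2: D(K, 0xDF) = 0x81.
P3: D(K, 0xE2) = 0x9C.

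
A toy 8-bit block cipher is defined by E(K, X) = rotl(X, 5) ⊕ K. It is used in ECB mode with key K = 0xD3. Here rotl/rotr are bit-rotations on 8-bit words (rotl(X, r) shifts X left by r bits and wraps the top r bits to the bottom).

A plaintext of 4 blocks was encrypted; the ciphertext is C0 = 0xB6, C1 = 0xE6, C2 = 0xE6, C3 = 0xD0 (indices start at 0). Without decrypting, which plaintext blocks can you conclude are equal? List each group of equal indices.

P1 = P2

ECB encrypts each block independently with the same key, so equal ciphertext blocks imply equal plaintext blocks.
C1 = C2 = 0xE6, so P1 = P2.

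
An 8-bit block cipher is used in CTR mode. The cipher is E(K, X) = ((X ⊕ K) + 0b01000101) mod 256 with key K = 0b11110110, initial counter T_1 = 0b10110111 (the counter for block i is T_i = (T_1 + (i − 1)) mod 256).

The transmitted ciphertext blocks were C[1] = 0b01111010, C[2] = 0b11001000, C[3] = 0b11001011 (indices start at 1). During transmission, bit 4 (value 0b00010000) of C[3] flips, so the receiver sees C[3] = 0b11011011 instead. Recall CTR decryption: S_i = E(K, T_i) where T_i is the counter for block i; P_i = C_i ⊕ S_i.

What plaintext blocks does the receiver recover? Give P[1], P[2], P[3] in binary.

Only C[3] changed, to 0b11011011. In CTR, a change in C_i flips the same bit in P_i only; the keystream is unaffected. Decrypting the received ciphertext:
P[1]: T = 0b10110111, S = E(K, T) = 0b10000110; 0b01111010 ⊕ 0b10000110 = 0b11111100.
P[2]: T = 0b10111000, S = E(K, T) = 0b10010011; 0b11001000 ⊕ 0b10010011 = 0b01011011.
P[3]: T = 0b10111001, S = E(K, T) = 0b10010100; 0b11011011 ⊕ 0b10010100 = 0b01001111.
Blocks that differ from the original plaintext: P[3].

P[1] = 0b11111100, P[2] = 0b01011011, P[3] = 0b01001111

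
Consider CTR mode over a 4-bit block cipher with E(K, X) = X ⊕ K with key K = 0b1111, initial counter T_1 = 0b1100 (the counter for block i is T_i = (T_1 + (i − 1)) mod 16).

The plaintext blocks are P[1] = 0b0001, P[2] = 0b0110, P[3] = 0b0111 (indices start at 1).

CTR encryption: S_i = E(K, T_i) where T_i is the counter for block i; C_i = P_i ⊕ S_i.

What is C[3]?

C[1]: T = 0b1100, S = E(K, T) = 0b0011; 0b0001 ⊕ 0b0011 = 0b0010.
C[2]: T = 0b1101, S = E(K, T) = 0b0010; 0b0110 ⊕ 0b0010 = 0b0100.
C[3]: T = 0b1110, S = E(K, T) = 0b0001; 0b0111 ⊕ 0b0001 = 0b0110.

C[3] = 0b0110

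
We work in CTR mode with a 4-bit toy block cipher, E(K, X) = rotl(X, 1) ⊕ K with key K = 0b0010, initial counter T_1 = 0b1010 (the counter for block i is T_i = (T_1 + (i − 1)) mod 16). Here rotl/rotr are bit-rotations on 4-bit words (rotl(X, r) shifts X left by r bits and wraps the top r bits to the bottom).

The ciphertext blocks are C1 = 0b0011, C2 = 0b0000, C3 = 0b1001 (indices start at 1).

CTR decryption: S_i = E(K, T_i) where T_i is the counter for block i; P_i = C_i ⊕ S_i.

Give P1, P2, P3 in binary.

P1 = 0b0100, P2 = 0b0101, P3 = 0b0010

P1: T = 0b1010, S = E(K, T) = 0b0111; 0b0011 ⊕ 0b0111 = 0b0100.
P2: T = 0b1011, S = E(K, T) = 0b0101; 0b0000 ⊕ 0b0101 = 0b0101.
P3: T = 0b1100, S = E(K, T) = 0b1011; 0b1001 ⊕ 0b1011 = 0b0010.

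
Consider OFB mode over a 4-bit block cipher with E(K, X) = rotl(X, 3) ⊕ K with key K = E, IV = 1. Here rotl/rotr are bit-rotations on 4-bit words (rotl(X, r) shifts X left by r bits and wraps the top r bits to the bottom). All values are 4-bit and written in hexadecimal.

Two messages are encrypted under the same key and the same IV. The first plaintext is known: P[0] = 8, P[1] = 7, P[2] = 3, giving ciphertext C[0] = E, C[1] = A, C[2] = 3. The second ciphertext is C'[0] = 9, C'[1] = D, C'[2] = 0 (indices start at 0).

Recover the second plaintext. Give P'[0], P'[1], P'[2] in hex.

P'[0] = F, P'[1] = 0, P'[2] = 0

In OFB with a reused IV, both messages share the same keystream S_i, so C_i ⊕ C'_i = P_i ⊕ P'_i and thus P'_i = P_i ⊕ C_i ⊕ C'_i.
P'[0]: 8 ⊕ E ⊕ 9 = F.
P'[1]: 7 ⊕ A ⊕ D = 0.
P'[2]: 3 ⊕ 3 ⊕ 0 = 0.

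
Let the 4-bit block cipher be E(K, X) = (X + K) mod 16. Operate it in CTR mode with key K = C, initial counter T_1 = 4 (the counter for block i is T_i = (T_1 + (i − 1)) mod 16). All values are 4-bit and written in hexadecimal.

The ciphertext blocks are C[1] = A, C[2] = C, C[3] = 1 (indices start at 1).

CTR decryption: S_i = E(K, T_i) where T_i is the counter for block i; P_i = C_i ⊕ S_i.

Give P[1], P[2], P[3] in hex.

P[1] = A, P[2] = D, P[3] = 3

P[1]: T = 4, S = E(K, T) = 0; A ⊕ 0 = A.
P[2]: T = 5, S = E(K, T) = 1; C ⊕ 1 = D.
P[3]: T = 6, S = E(K, T) = 2; 1 ⊕ 2 = 3.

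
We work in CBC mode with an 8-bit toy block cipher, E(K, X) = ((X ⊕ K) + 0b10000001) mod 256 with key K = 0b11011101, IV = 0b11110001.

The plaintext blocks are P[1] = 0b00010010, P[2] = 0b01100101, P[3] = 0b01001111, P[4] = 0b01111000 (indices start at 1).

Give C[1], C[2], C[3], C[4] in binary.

CBC encryption: C_i = E(K, P_i ⊕ C_{i−1}), with C_{0} = IV.
C[1]: P[1] ⊕ 0b11110001 = 0b11100011; E(K, 0b11100011) = 0b10111111.
C[2]: P[2] ⊕ 0b10111111 = 0b11011010; E(K, 0b11011010) = 0b10001000.
C[3]: P[3] ⊕ 0b10001000 = 0b11000111; E(K, 0b11000111) = 0b10011011.
C[4]: P[4] ⊕ 0b10011011 = 0b11100011; E(K, 0b11100011) = 0b10111111.

C[1] = 0b10111111, C[2] = 0b10001000, C[3] = 0b10011011, C[4] = 0b10111111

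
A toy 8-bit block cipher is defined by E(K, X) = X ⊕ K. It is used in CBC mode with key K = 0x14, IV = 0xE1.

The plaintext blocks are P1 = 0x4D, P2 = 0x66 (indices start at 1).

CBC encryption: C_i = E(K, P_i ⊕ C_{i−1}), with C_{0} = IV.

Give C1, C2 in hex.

C1: P1 ⊕ 0xE1 = 0xAC; E(K, 0xAC) = 0xB8.
C2: P2 ⊕ 0xB8 = 0xDE; E(K, 0xDE) = 0xCA.

C1 = 0xB8, C2 = 0xCA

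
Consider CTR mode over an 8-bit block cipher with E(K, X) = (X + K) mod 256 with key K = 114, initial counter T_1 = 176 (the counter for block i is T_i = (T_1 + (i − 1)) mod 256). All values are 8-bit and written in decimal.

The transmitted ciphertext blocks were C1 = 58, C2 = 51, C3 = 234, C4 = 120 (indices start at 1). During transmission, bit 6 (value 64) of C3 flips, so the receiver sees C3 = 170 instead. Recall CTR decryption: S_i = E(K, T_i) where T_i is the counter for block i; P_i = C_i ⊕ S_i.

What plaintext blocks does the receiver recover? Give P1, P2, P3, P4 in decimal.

Only C3 changed, to 170. In CTR, a change in C_i flips the same bit in P_i only; the keystream is unaffected. Decrypting the received ciphertext:
P1: T = 176, S = E(K, T) = 34; 58 ⊕ 34 = 24.
P2: T = 177, S = E(K, T) = 35; 51 ⊕ 35 = 16.
P3: T = 178, S = E(K, T) = 36; 170 ⊕ 36 = 142.
P4: T = 179, S = E(K, T) = 37; 120 ⊕ 37 = 93.
Blocks that differ from the original plaintext: P3.

P1 = 24, P2 = 16, P3 = 142, P4 = 93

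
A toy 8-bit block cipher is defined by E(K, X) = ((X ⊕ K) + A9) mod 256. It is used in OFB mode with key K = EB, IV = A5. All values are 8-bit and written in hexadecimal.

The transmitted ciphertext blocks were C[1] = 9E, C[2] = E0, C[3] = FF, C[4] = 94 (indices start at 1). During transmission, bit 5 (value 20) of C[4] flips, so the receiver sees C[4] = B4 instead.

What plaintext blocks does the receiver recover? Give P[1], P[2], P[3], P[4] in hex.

P[1] = 69, P[2] = 25, P[3] = 28, P[4] = 51

OFB decryption: S_i = E(K, S_{i−1}) with S_{0} = IV; P_i = C_i ⊕ S_i.
Only C[4] changed, to B4. In OFB, a change in C_i flips the same bit in P_i only; the keystream is unaffected. Decrypting the received ciphertext:
P[1]: S = E(K, A5) = F7; 9E ⊕ F7 = 69.
P[2]: S = E(K, F7) = C5; E0 ⊕ C5 = 25.
P[3]: S = E(K, C5) = D7; FF ⊕ D7 = 28.
P[4]: S = E(K, D7) = E5; B4 ⊕ E5 = 51.
Blocks that differ from the original plaintext: P[4].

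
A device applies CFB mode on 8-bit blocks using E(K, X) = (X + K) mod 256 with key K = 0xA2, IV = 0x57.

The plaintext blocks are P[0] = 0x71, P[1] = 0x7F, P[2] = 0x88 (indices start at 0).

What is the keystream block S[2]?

CFB encryption: C_i = P_i ⊕ E(K, C_{i−1}), with C_{−1} = IV.
C[0]: E(K, 0x57) = 0xF9; 0x71 ⊕ 0xF9 = 0x88.
C[1]: E(K, 0x88) = 0x2A; 0x7F ⊕ 0x2A = 0x55.
C[2]: E(K, 0x55) = 0xF7; 0x88 ⊕ 0xF7 = 0x7F.
So S[2] = 0xF7.

0xF7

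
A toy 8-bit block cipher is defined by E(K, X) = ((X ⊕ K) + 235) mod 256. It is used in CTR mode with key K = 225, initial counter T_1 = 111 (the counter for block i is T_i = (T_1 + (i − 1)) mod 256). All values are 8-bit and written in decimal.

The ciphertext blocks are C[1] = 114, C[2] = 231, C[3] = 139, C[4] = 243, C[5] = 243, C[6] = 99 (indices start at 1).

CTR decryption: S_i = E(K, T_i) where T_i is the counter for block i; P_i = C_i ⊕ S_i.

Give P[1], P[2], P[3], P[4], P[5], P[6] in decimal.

P[1]: T = 111, S = E(K, T) = 121; 114 ⊕ 121 = 11.
P[2]: T = 112, S = E(K, T) = 124; 231 ⊕ 124 = 155.
P[3]: T = 113, S = E(K, T) = 123; 139 ⊕ 123 = 240.
P[4]: T = 114, S = E(K, T) = 126; 243 ⊕ 126 = 141.
P[5]: T = 115, S = E(K, T) = 125; 243 ⊕ 125 = 142.
P[6]: T = 116, S = E(K, T) = 128; 99 ⊕ 128 = 227.

P[1] = 11, P[2] = 155, P[3] = 240, P[4] = 141, P[5] = 142, P[6] = 227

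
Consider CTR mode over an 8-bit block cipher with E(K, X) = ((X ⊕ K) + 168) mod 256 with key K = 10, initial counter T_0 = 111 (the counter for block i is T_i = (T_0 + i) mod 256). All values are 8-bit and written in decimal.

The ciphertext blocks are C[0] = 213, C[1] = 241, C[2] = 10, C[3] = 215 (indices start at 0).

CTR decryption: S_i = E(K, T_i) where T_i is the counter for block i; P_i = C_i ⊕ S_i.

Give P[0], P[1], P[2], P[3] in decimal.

P[0]: T = 111, S = E(K, T) = 13; 213 ⊕ 13 = 216.
P[1]: T = 112, S = E(K, T) = 34; 241 ⊕ 34 = 211.
P[2]: T = 113, S = E(K, T) = 35; 10 ⊕ 35 = 41.
P[3]: T = 114, S = E(K, T) = 32; 215 ⊕ 32 = 247.

P[0] = 216, P[1] = 211, P[2] = 41, P[3] = 247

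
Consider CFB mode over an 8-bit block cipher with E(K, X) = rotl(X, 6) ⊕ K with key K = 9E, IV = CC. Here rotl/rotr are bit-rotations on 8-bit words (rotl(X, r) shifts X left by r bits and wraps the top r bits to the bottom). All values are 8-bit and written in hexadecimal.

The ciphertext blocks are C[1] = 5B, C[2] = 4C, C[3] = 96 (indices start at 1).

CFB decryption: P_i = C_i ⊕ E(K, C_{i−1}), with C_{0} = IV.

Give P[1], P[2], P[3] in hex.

P[1]: E(K, CC) = AD; 5B ⊕ AD = F6.
P[2]: E(K, 5B) = 48; 4C ⊕ 48 = 04.
P[3]: E(K, 4C) = 8D; 96 ⊕ 8D = 1B.

P[1] = F6, P[2] = 04, P[3] = 1B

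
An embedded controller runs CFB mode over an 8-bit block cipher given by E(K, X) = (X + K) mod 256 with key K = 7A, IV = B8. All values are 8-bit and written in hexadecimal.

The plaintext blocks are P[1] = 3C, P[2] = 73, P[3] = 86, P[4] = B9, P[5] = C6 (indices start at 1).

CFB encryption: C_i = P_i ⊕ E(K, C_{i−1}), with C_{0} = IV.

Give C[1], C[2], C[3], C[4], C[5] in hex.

C[1]: E(K, B8) = 32; 3C ⊕ 32 = 0E.
C[2]: E(K, 0E) = 88; 73 ⊕ 88 = FB.
C[3]: E(K, FB) = 75; 86 ⊕ 75 = F3.
C[4]: E(K, F3) = 6D; B9 ⊕ 6D = D4.
C[5]: E(K, D4) = 4E; C6 ⊕ 4E = 88.

C[1] = 0E, C[2] = FB, C[3] = F3, C[4] = D4, C[5] = 88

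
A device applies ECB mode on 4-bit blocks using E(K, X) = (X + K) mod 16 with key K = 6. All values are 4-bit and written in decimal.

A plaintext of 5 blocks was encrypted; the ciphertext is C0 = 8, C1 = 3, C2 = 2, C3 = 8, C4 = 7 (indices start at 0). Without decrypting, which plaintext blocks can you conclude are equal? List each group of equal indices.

P0 = P3

ECB encrypts each block independently with the same key, so equal ciphertext blocks imply equal plaintext blocks.
C0 = C3 = 8, so P0 = P3.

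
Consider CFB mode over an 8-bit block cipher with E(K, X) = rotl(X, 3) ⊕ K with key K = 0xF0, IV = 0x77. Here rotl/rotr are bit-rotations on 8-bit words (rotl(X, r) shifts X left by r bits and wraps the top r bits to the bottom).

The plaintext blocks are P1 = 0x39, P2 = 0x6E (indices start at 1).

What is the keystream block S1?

CFB encryption: C_i = P_i ⊕ E(K, C_{i−1}), with C_{0} = IV.
C1: E(K, 0x77) = 0x4B; 0x39 ⊕ 0x4B = 0x72.
So S1 = 0x4B.

0x4B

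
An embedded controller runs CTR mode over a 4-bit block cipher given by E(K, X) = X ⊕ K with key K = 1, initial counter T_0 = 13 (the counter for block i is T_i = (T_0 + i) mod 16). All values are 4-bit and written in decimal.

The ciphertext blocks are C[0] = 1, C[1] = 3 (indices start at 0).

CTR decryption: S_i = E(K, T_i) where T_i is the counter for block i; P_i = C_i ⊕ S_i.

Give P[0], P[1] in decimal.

P[0]: T = 13, S = E(K, T) = 12; 1 ⊕ 12 = 13.
P[1]: T = 14, S = E(K, T) = 15; 3 ⊕ 15 = 12.

P[0] = 13, P[1] = 12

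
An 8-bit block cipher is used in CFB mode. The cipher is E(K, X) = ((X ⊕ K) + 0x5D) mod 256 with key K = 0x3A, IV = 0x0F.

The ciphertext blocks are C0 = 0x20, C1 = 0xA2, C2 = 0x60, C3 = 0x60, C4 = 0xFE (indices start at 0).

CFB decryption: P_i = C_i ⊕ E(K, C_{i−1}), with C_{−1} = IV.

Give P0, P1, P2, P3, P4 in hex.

P0: E(K, 0x0F) = 0x92; 0x20 ⊕ 0x92 = 0xB2.
P1: E(K, 0x20) = 0x77; 0xA2 ⊕ 0x77 = 0xD5.
P2: E(K, 0xA2) = 0xF5; 0x60 ⊕ 0xF5 = 0x95.
P3: E(K, 0x60) = 0xB7; 0x60 ⊕ 0xB7 = 0xD7.
P4: E(K, 0x60) = 0xB7; 0xFE ⊕ 0xB7 = 0x49.

P0 = 0xB2, P1 = 0xD5, P2 = 0x95, P3 = 0xD7, P4 = 0x49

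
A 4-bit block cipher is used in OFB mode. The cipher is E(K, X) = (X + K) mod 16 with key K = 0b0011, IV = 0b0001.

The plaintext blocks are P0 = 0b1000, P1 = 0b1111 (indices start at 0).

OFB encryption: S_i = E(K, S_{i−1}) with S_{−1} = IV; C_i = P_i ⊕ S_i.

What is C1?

C1 = 0b1000

C0: S = E(K, 0b0001) = 0b0100; 0b1000 ⊕ 0b0100 = 0b1100.
C1: S = E(K, 0b0100) = 0b0111; 0b1111 ⊕ 0b0111 = 0b1000.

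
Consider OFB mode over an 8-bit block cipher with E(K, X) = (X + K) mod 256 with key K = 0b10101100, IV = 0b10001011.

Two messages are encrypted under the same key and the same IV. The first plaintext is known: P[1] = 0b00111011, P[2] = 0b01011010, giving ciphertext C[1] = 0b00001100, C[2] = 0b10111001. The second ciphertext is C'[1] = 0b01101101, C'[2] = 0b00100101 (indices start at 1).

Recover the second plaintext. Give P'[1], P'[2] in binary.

In OFB with a reused IV, both messages share the same keystream S_i, so C_i ⊕ C'_i = P_i ⊕ P'_i and thus P'_i = P_i ⊕ C_i ⊕ C'_i.
P'[1]: 0b00111011 ⊕ 0b00001100 ⊕ 0b01101101 = 0b01011010.
P'[2]: 0b01011010 ⊕ 0b10111001 ⊕ 0b00100101 = 0b11000110.

P'[1] = 0b01011010, P'[2] = 0b11000110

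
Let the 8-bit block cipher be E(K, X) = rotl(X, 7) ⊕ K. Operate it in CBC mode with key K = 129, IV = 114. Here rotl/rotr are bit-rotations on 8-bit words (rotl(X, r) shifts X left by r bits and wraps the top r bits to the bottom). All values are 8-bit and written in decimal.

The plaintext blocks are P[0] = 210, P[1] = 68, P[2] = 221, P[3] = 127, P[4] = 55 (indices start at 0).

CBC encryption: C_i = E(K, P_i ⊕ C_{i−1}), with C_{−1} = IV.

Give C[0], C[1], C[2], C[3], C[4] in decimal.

C[0] = 209, C[1] = 75, C[2] = 202, C[3] = 91, C[4] = 183

C[0]: P[0] ⊕ 114 = 160; E(K, 160) = 209.
C[1]: P[1] ⊕ 209 = 149; E(K, 149) = 75.
C[2]: P[2] ⊕ 75 = 150; E(K, 150) = 202.
C[3]: P[3] ⊕ 202 = 181; E(K, 181) = 91.
C[4]: P[4] ⊕ 91 = 108; E(K, 108) = 183.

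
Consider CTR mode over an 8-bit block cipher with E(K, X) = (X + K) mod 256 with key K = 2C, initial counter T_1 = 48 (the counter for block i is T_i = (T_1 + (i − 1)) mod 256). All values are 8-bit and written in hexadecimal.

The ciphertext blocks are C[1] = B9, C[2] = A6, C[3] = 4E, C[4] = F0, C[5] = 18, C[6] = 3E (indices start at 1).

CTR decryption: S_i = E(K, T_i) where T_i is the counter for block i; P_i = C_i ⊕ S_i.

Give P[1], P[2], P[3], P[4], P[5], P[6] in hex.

P[1] = CD, P[2] = D3, P[3] = 38, P[4] = 87, P[5] = 60, P[6] = 47

P[1]: T = 48, S = E(K, T) = 74; B9 ⊕ 74 = CD.
P[2]: T = 49, S = E(K, T) = 75; A6 ⊕ 75 = D3.
P[3]: T = 4A, S = E(K, T) = 76; 4E ⊕ 76 = 38.
P[4]: T = 4B, S = E(K, T) = 77; F0 ⊕ 77 = 87.
P[5]: T = 4C, S = E(K, T) = 78; 18 ⊕ 78 = 60.
P[6]: T = 4D, S = E(K, T) = 79; 3E ⊕ 79 = 47.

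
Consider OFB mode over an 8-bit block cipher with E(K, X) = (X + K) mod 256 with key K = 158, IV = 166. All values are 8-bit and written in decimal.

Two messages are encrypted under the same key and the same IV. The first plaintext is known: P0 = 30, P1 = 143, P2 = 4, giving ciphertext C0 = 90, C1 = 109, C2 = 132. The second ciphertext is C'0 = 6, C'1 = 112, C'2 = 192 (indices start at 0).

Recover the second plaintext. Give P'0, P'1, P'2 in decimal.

In OFB with a reused IV, both messages share the same keystream S_i, so C_i ⊕ C'_i = P_i ⊕ P'_i and thus P'_i = P_i ⊕ C_i ⊕ C'_i.
P'0: 30 ⊕ 90 ⊕ 6 = 66.
P'1: 143 ⊕ 109 ⊕ 112 = 146.
P'2: 4 ⊕ 132 ⊕ 192 = 64.

P'0 = 66, P'1 = 146, P'2 = 64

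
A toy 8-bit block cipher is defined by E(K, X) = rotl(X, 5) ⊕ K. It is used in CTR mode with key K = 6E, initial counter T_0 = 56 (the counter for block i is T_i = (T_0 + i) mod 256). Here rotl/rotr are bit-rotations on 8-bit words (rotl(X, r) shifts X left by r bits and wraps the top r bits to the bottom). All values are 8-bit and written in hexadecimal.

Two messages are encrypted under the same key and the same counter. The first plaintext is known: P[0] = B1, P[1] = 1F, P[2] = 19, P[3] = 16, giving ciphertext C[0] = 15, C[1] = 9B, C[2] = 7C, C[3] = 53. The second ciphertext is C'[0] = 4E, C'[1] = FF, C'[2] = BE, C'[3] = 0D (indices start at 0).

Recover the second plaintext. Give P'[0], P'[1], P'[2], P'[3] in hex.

P'[0] = EA, P'[1] = 7B, P'[2] = DB, P'[3] = 48

In CTR with a reused counter, both messages share the same keystream S_i, so C_i ⊕ C'_i = P_i ⊕ P'_i and thus P'_i = P_i ⊕ C_i ⊕ C'_i.
P'[0]: B1 ⊕ 15 ⊕ 4E = EA.
P'[1]: 1F ⊕ 9B ⊕ FF = 7B.
P'[2]: 19 ⊕ 7C ⊕ BE = DB.
P'[3]: 16 ⊕ 53 ⊕ 0D = 48.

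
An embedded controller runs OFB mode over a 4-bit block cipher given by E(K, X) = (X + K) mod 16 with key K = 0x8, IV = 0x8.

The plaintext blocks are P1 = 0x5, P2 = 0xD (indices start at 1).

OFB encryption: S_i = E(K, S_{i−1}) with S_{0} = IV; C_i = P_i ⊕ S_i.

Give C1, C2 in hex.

C1: S = E(K, 0x8) = 0x0; 0x5 ⊕ 0x0 = 0x5.
C2: S = E(K, 0x0) = 0x8; 0xD ⊕ 0x8 = 0x5.

C1 = 0x5, C2 = 0x5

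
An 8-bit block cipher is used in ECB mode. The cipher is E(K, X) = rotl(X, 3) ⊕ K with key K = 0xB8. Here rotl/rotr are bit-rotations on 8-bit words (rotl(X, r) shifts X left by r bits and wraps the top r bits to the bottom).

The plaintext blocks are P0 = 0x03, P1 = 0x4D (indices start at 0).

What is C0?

C0 = 0xA0

ECB encryption: C_i = E(K, P_i).
C0: E(K, 0x03) = 0xA0.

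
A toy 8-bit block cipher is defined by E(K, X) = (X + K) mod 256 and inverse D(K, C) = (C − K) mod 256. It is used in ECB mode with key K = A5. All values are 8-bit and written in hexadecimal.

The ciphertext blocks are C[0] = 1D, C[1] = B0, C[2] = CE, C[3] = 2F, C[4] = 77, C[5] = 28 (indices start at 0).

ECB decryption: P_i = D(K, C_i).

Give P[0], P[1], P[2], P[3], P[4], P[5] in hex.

P[0] = 78, P[1] = 0B, P[2] = 29, P[3] = 8A, P[4] = D2, P[5] = 83

P[0]: D(K, 1D) = 78.
P[1]: D(K, B0) = 0B.
P[2]: D(K, CE) = 29.
P[3]: D(K, 2F) = 8A.
P[4]: D(K, 77) = D2.
P[5]: D(K, 28) = 83.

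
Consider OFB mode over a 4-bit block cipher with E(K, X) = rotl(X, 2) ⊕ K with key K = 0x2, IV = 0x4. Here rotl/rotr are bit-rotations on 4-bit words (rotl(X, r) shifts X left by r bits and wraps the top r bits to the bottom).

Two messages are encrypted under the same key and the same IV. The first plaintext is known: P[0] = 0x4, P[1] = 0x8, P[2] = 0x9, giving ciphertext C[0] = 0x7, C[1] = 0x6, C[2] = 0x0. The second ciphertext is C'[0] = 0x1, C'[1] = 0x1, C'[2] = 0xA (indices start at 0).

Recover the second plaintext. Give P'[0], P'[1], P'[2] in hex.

P'[0] = 0x2, P'[1] = 0xF, P'[2] = 0x3

In OFB with a reused IV, both messages share the same keystream S_i, so C_i ⊕ C'_i = P_i ⊕ P'_i and thus P'_i = P_i ⊕ C_i ⊕ C'_i.
P'[0]: 0x4 ⊕ 0x7 ⊕ 0x1 = 0x2.
P'[1]: 0x8 ⊕ 0x6 ⊕ 0x1 = 0xF.
P'[2]: 0x9 ⊕ 0x0 ⊕ 0xA = 0x3.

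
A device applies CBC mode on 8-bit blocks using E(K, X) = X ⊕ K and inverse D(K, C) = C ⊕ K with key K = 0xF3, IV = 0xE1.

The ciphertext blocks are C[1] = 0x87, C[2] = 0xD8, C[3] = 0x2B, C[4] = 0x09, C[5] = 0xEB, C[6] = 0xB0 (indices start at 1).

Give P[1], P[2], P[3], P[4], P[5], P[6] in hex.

CBC decryption: P_i = D(K, C_i) ⊕ C_{i−1}, with C_{0} = IV.
P[1]: D(K, 0x87) = 0x74; 0x74 ⊕ 0xE1 = 0x95.
P[2]: D(K, 0xD8) = 0x2B; 0x2B ⊕ 0x87 = 0xAC.
P[3]: D(K, 0x2B) = 0xD8; 0xD8 ⊕ 0xD8 = 0x00.
P[4]: D(K, 0x09) = 0xFA; 0xFA ⊕ 0x2B = 0xD1.
P[5]: D(K, 0xEB) = 0x18; 0x18 ⊕ 0x09 = 0x11.
P[6]: D(K, 0xB0) = 0x43; 0x43 ⊕ 0xEB = 0xA8.

P[1] = 0x95, P[2] = 0xAC, P[3] = 0x00, P[4] = 0xD1, P[5] = 0x11, P[6] = 0xA8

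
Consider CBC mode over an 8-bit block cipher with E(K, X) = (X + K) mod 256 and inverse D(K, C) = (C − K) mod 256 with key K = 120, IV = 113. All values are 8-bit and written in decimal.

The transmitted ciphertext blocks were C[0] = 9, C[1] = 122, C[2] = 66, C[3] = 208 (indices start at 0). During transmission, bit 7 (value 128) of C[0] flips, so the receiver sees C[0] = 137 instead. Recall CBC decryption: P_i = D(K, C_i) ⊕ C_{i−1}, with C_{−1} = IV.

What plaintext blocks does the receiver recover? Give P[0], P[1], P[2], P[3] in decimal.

P[0] = 96, P[1] = 139, P[2] = 176, P[3] = 26

Only C[0] changed, to 137. In CBC, a change in C_i garbles P_i and flips the same bit in P_{i+1}. Decrypting the received ciphertext:
P[0]: D(K, 137) = 17; 17 ⊕ 113 = 96.
P[1]: D(K, 122) = 2; 2 ⊕ 137 = 139.
P[2]: D(K, 66) = 202; 202 ⊕ 122 = 176.
P[3]: D(K, 208) = 88; 88 ⊕ 66 = 26.
Blocks that differ from the original plaintext: P[0], P[1].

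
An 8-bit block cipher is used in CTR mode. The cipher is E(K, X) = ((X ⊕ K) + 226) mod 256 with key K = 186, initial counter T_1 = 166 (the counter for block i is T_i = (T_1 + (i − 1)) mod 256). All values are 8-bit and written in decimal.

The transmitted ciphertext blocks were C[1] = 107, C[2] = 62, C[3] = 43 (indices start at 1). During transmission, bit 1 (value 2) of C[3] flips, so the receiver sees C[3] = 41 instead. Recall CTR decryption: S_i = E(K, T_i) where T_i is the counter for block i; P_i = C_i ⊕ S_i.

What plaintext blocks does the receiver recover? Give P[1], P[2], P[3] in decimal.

Only C[3] changed, to 41. In CTR, a change in C_i flips the same bit in P_i only; the keystream is unaffected. Decrypting the received ciphertext:
P[1]: T = 166, S = E(K, T) = 254; 107 ⊕ 254 = 149.
P[2]: T = 167, S = E(K, T) = 255; 62 ⊕ 255 = 193.
P[3]: T = 168, S = E(K, T) = 244; 41 ⊕ 244 = 221.
Blocks that differ from the original plaintext: P[3].

P[1] = 149, P[2] = 193, P[3] = 221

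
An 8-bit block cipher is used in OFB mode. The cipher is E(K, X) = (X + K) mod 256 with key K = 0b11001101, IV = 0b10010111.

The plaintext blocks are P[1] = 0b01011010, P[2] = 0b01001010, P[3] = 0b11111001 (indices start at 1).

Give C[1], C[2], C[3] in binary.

C[1] = 0b00111110, C[2] = 0b01111011, C[3] = 0b00000111

OFB encryption: S_i = E(K, S_{i−1}) with S_{0} = IV; C_i = P_i ⊕ S_i.
C[1]: S = E(K, 0b10010111) = 0b01100100; 0b01011010 ⊕ 0b01100100 = 0b00111110.
C[2]: S = E(K, 0b01100100) = 0b00110001; 0b01001010 ⊕ 0b00110001 = 0b01111011.
C[3]: S = E(K, 0b00110001) = 0b11111110; 0b11111001 ⊕ 0b11111110 = 0b00000111.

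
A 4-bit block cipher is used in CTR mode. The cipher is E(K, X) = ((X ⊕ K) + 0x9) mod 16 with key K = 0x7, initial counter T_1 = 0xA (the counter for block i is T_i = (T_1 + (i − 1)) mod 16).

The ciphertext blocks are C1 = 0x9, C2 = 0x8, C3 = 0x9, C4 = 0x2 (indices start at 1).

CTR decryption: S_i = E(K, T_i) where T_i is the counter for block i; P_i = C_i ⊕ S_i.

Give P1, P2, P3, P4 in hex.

P1: T = 0xA, S = E(K, T) = 0x6; 0x9 ⊕ 0x6 = 0xF.
P2: T = 0xB, S = E(K, T) = 0x5; 0x8 ⊕ 0x5 = 0xD.
P3: T = 0xC, S = E(K, T) = 0x4; 0x9 ⊕ 0x4 = 0xD.
P4: T = 0xD, S = E(K, T) = 0x3; 0x2 ⊕ 0x3 = 0x1.

P1 = 0xF, P2 = 0xD, P3 = 0xD, P4 = 0x1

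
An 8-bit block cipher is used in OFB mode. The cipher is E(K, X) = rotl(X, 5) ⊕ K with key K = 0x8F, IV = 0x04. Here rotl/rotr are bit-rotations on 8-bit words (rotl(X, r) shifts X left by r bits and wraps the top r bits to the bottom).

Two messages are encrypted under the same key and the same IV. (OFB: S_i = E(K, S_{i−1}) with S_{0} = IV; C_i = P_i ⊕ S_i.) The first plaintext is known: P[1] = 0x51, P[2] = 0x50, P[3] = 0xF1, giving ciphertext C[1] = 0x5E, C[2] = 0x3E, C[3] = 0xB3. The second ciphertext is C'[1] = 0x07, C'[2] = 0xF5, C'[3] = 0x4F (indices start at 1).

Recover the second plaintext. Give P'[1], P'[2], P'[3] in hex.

In OFB with a reused IV, both messages share the same keystream S_i, so C_i ⊕ C'_i = P_i ⊕ P'_i and thus P'_i = P_i ⊕ C_i ⊕ C'_i.
P'[1]: 0x51 ⊕ 0x5E ⊕ 0x07 = 0x08.
P'[2]: 0x50 ⊕ 0x3E ⊕ 0xF5 = 0x9B.
P'[3]: 0xF1 ⊕ 0xB3 ⊕ 0x4F = 0x0D.

P'[1] = 0x08, P'[2] = 0x9B, P'[3] = 0x0D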